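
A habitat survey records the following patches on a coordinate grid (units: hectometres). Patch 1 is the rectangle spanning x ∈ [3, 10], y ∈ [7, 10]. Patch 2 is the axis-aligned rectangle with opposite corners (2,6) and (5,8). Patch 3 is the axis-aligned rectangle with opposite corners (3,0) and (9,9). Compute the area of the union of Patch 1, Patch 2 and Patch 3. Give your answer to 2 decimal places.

By inclusion–exclusion:
Individual areas: |Patch 1| = 21, |Patch 2| = 6, |Patch 3| = 54.
|Patch 1∩Patch 2|: x∈[3,5], y∈[7,8] → 2·1 = 2.
|Patch 1∩Patch 3|: x∈[3,9], y∈[7,9] → 6·2 = 12.
|Patch 2∩Patch 3|: x∈[3,5], y∈[6,8] → 2·2 = 4.
|Patch 1∩Patch 2∩Patch 3| = 2.
|Patch 1 ∪ Patch 2 ∪ Patch 3| = 81 − 18 + 2 = 65.00.

65.00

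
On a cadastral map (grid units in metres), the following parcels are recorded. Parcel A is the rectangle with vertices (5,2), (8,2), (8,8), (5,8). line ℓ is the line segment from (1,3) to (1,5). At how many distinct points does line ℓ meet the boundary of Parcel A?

The segment lies entirely outside Parcel A and never meets its boundary.

0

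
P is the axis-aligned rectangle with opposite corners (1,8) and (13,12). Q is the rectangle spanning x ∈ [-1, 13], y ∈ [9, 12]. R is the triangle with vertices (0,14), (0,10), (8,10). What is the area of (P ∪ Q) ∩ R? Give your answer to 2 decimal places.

The region (P ∪ Q) ∩ R is the polygon with vertices (1,12), (4,12), (8,10), (0,10), (0,12).
By the shoelace formula its area is 12.00.

12.00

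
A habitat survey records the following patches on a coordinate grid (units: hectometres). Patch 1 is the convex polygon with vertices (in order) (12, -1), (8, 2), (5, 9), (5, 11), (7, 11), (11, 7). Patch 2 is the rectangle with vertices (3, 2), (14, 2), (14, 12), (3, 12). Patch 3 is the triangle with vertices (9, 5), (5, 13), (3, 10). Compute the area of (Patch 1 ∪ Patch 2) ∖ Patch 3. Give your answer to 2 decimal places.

102.02

|Patch 1 ∪ Patch 2| = 115.4375.
|(Patch 1 ∪ Patch 2) ∩ Patch 3| = 13.4167.
|(Patch 1 ∪ Patch 2) ∖ Patch 3| = 115.4375 − 13.4167 = 102.02.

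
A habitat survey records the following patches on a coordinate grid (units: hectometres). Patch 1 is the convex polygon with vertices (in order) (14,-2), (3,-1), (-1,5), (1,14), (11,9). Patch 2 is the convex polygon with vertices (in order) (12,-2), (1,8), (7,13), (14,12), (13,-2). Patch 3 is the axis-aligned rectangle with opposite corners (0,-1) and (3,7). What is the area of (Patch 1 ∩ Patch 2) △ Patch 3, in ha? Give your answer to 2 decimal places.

104.65

|Patch 1 ∩ Patch 2| = 81.3903.
|(Patch 1 ∩ Patch 2) ∩ Patch 3| = 0.3682.
|(Patch 1 ∩ Patch 2) △ Patch 3| = 81.3903 + 24 − 0.7364 = 104.65.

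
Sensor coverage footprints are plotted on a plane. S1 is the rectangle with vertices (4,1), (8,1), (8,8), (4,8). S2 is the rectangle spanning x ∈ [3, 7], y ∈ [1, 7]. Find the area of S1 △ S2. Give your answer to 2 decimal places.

16.00

|S1∩S2|: x∈[4,7], y∈[1,7] → 3·6 = 18.
|S1 △ S2| = |S1| + |S2| − 2·|S1∩S2| = 28 + 24 − 36 = 16.00.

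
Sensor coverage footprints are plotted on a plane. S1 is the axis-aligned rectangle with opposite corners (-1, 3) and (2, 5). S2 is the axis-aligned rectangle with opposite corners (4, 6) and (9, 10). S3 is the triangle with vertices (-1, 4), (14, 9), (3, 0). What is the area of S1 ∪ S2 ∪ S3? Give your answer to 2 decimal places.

59.33

By inclusion–exclusion:
Individual areas: |S1| = 6, |S2| = 20, |S3| = 40.
|S1∩S2| = 0 (no overlap).
|S1∩S3| = 4.
|S2∩S3| = 2.6667.
|S1∩S2∩S3| = 0.
|S1 ∪ S2 ∪ S3| = 66 − 6.6667 + 0 = 59.33.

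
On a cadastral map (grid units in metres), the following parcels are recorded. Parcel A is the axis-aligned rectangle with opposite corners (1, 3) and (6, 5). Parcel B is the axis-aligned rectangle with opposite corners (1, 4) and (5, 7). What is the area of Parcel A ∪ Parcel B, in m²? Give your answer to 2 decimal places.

18.00

By inclusion–exclusion:
Individual areas: |Parcel A| = 10, |Parcel B| = 12.
|Parcel A∩Parcel B|: x∈[1,5], y∈[4,5] → 4·1 = 4.
|Parcel A ∪ Parcel B| = 22 − 4 = 18.00.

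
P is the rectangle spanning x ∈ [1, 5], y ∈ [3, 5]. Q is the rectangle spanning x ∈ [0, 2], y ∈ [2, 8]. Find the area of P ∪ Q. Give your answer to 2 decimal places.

By inclusion–exclusion:
Individual areas: |P| = 8, |Q| = 12.
|P∩Q|: x∈[1,2], y∈[3,5] → 1·2 = 2.
|P ∪ Q| = 20 − 2 = 18.00.

18.00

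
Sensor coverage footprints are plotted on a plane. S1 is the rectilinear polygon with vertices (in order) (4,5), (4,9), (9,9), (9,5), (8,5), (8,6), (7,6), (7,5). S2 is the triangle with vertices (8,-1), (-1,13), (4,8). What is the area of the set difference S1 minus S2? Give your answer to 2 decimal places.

17.02

|S1| = 19, |S1∩S2| = 1.9841.
|S1 ∖ S2| = |S1| − |S1∩S2| = 19 − 1.9841 = 17.02.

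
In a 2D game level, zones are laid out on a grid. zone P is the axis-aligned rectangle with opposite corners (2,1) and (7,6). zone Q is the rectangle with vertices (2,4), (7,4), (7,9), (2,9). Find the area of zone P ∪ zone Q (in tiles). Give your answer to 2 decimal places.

40.00

By inclusion–exclusion:
Individual areas: |zone P| = 25, |zone Q| = 25.
|zone P∩zone Q|: x∈[2,7], y∈[4,6] → 5·2 = 10.
|zone P ∪ zone Q| = 50 − 10 = 40.00.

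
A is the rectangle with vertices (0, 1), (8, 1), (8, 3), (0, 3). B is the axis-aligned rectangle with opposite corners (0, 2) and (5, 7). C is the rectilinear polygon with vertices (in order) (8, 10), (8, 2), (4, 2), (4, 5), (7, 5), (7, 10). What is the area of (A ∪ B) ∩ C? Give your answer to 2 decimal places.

6.00

The region (A ∪ B) ∩ C is the polygon with vertices (8,2), (4,2), (4,5), (5,5), (5,3), (8,3).
By the shoelace formula its area is 6.00.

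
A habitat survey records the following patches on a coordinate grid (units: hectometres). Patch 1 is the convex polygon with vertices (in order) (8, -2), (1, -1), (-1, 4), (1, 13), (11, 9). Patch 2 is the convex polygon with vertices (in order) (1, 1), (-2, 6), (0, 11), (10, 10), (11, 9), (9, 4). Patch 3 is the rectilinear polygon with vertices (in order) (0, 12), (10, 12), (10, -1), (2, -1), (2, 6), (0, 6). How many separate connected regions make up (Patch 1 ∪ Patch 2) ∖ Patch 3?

(Patch 1 ∪ Patch 2) ∖ Patch 3 splits into 3 disjoint pieces (area 25.4607, area 1.3611, area 2.3333).

3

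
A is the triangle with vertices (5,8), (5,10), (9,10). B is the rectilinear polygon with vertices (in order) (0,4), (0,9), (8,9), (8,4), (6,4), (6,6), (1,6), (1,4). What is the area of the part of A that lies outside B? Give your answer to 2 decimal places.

3.00

|A| = 4, |A∩B| = 1.
|A ∖ B| = |A| − |A∩B| = 4 − 1 = 3.00.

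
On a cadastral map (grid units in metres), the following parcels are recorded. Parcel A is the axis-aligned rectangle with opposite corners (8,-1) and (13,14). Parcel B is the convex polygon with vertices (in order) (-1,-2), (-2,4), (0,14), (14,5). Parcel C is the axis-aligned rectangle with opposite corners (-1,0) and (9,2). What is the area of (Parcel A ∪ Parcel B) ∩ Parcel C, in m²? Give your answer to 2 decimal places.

|Parcel A ∪ Parcel B| = 183.0833.
|(Parcel A ∪ Parcel B) ∩ Parcel C| = 14.86.

14.86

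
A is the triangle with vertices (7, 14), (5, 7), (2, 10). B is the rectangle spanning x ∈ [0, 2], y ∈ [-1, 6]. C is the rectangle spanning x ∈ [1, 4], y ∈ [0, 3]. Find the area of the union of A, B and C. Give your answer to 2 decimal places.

By inclusion–exclusion:
Individual areas: |A| = 13.5, |B| = 14, |C| = 9.
|A∩B| = 0.
|A∩C| = 0.
|B∩C|: x∈[1,2], y∈[0,3] → 1·3 = 3.
|A∩B∩C| = 0.
|A ∪ B ∪ C| = 36.5 − 3 + 0 = 33.50.

33.50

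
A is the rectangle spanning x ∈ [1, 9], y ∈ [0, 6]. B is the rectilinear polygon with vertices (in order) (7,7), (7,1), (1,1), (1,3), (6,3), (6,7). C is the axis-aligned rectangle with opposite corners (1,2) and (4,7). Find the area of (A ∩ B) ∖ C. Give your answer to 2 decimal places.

|A ∩ B| = 15.
|(A ∩ B) ∩ C| = 3.
|(A ∩ B) ∖ C| = 15 − 3 = 12.00.

12.00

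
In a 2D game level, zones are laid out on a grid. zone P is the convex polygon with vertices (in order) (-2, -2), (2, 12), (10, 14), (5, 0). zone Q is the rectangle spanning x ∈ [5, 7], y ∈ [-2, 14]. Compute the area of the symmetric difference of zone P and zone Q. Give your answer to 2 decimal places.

87.20

|zone P| = 96, |zone Q| = 32, |zone P∩zone Q| = 20.4.
|zone P △ zone Q| = |zone P| + |zone Q| − 2·|zone P∩zone Q| = 96 + 32 − 40.8 = 87.20.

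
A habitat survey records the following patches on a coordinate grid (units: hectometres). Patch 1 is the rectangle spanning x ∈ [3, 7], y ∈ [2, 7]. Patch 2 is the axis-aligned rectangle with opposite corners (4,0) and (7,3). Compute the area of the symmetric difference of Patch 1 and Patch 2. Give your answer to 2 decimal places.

|Patch 1∩Patch 2|: x∈[4,7], y∈[2,3] → 3·1 = 3.
|Patch 1 △ Patch 2| = |Patch 1| + |Patch 2| − 2·|Patch 1∩Patch 2| = 20 + 9 − 6 = 23.00.

23.00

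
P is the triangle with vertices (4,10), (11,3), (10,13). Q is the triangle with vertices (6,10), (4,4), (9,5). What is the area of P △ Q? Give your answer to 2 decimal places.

38.50

|P| = 31.5, |Q| = 14, |P∩Q| = 3.5.
|P △ Q| = |P| + |Q| − 2·|P∩Q| = 31.5 + 14 − 7 = 38.50.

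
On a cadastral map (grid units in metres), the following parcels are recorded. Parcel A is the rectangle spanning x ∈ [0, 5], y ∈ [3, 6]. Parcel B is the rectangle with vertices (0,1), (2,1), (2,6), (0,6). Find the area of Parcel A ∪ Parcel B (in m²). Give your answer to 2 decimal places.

By inclusion–exclusion:
Individual areas: |Parcel A| = 15, |Parcel B| = 10.
|Parcel A∩Parcel B|: x∈[0,2], y∈[3,6] → 2·3 = 6.
|Parcel A ∪ Parcel B| = 25 − 6 = 19.00.

19.00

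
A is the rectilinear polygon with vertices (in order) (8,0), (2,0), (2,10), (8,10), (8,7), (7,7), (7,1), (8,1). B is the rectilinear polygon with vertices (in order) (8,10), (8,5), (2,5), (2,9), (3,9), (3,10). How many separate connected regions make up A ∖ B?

A ∖ B splits into 2 disjoint pieces (area 26, area 1).

2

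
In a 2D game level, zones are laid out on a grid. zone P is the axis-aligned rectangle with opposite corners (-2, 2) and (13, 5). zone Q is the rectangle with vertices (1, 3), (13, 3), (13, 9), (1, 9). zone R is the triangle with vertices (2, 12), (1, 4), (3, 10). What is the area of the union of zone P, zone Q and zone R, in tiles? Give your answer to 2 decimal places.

95.40

By inclusion–exclusion:
Individual areas: |zone P| = 45, |zone Q| = 72, |zone R| = 5.
|zone P∩zone Q|: x∈[1,13], y∈[3,5] → 12·2 = 24.
|zone P∩zone R| = 0.1042.
|zone Q∩zone R| = 2.6042.
|zone P∩zone Q∩zone R| = 0.1042.
|zone P ∪ zone Q ∪ zone R| = 122 − 26.7083 + 0.1042 = 95.40.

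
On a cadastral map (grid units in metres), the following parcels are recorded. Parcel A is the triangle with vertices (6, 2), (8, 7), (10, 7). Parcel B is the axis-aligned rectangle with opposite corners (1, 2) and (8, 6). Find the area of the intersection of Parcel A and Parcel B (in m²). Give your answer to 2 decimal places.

2.30

The intersection is the polygon with vertices (7.6,6), (8,6), (8,4.5), (6,2).
By the shoelace formula its area is 2.30.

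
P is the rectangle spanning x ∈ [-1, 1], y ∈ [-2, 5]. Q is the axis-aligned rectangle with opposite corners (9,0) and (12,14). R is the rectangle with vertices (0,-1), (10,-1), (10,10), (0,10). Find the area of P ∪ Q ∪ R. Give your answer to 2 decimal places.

150.00

By inclusion–exclusion:
Individual areas: |P| = 14, |Q| = 42, |R| = 110.
|P∩Q| = 0 (no overlap).
|P∩R|: x∈[0,1], y∈[-1,5] → 1·6 = 6.
|Q∩R|: x∈[9,10], y∈[0,10] → 1·10 = 10.
|P∩Q∩R| = 0.
|P ∪ Q ∪ R| = 166 − 16 + 0 = 150.00.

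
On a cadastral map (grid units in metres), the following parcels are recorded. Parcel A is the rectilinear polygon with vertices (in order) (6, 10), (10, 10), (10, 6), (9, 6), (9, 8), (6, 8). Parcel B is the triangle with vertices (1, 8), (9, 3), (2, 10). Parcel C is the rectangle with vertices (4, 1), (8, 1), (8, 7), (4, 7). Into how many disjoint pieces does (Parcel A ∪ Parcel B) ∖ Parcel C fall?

(Parcel A ∪ Parcel B) ∖ Parcel C splits into 3 disjoint pieces (area 10, area 6.3125, area 0.1875).

3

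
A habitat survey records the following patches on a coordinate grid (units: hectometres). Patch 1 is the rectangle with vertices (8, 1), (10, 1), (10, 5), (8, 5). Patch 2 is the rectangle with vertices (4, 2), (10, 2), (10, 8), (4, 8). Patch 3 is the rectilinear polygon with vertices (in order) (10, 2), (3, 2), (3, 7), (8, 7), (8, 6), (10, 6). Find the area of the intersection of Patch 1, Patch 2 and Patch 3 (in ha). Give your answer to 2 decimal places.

The intersection is the polygon with vertices (8,2), (8,5), (10,5), (10,2).
By the shoelace formula its area is 6.00.

6.00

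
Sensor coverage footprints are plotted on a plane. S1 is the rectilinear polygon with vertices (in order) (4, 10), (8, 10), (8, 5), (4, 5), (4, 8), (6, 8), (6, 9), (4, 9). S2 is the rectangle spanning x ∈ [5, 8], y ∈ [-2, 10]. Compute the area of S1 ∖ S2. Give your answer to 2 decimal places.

|S1| = 18, |S1∩S2| = 14.
|S1 ∖ S2| = |S1| − |S1∩S2| = 18 − 14 = 4.00.

4.00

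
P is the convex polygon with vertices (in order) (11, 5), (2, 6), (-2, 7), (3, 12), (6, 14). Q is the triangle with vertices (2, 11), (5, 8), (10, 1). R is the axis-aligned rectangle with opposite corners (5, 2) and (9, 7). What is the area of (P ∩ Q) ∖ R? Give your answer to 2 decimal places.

1.46

|P ∩ Q| = 2.1365.
|(P ∩ Q) ∩ R| = 0.6793.
|(P ∩ Q) ∖ R| = 2.1365 − 0.6793 = 1.46.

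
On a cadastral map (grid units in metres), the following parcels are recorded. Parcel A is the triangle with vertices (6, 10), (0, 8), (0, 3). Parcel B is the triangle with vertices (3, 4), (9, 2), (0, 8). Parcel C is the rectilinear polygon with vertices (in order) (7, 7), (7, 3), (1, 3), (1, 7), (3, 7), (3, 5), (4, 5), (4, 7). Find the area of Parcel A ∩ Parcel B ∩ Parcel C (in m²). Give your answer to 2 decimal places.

The intersection is the polygon with vertices (1,6.667), (1,7), (1.5,7), (2.727,6.182), (2,5.333).
By the shoelace formula its area is 1.40.

1.40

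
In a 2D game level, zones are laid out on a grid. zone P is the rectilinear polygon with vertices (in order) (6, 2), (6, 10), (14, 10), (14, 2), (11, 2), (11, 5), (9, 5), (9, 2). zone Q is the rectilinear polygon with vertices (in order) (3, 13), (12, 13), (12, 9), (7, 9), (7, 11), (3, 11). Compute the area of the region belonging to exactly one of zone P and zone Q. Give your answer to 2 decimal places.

|zone P| = 58, |zone Q| = 28, |zone P∩zone Q| = 5.
|zone P △ zone Q| = |zone P| + |zone Q| − 2·|zone P∩zone Q| = 58 + 28 − 10 = 76.00.

76.00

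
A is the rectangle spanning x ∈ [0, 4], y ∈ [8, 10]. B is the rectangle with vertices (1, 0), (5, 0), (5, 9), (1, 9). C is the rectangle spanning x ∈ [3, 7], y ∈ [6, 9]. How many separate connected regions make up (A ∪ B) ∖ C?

1

(A ∪ B) ∖ C is a single connected region.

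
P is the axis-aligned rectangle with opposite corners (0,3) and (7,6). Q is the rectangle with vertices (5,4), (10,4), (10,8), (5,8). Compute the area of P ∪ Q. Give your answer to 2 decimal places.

37.00

By inclusion–exclusion:
Individual areas: |P| = 21, |Q| = 20.
|P∩Q|: x∈[5,7], y∈[4,6] → 2·2 = 4.
|P ∪ Q| = 41 − 4 = 37.00.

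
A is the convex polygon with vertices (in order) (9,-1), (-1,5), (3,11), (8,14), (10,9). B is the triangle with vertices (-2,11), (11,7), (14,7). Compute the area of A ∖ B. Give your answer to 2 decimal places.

89.95

|A| = 93.5, |A∩B| = 3.5508.
|A ∖ B| = |A| − |A∩B| = 93.5 − 3.5508 = 89.95.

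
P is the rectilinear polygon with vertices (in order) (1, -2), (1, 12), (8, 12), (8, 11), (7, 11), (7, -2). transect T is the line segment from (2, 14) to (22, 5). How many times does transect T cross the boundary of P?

2

The segment meets the boundary at (8,11.3), (6.444,12).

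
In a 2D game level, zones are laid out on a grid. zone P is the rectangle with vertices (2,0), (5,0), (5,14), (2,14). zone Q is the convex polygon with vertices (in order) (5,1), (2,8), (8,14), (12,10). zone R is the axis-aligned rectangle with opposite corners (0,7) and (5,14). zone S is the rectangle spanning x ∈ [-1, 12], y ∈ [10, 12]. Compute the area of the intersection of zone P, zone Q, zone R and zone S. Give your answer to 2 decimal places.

0.50

The intersection is the polygon with vertices (5,11), (5,10), (4,10).
By the shoelace formula its area is 0.50.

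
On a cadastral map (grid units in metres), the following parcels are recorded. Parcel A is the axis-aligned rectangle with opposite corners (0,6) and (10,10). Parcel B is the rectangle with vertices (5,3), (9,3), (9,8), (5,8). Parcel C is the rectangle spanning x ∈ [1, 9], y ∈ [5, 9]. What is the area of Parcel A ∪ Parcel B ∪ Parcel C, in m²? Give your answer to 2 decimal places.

56.00

By inclusion–exclusion:
Individual areas: |Parcel A| = 40, |Parcel B| = 20, |Parcel C| = 32.
|Parcel A∩Parcel B|: x∈[5,9], y∈[6,8] → 4·2 = 8.
|Parcel A∩Parcel C|: x∈[1,9], y∈[6,9] → 8·3 = 24.
|Parcel B∩Parcel C|: x∈[5,9], y∈[5,8] → 4·3 = 12.
|Parcel A∩Parcel B∩Parcel C| = 8.
|Parcel A ∪ Parcel B ∪ Parcel C| = 92 − 44 + 8 = 56.00.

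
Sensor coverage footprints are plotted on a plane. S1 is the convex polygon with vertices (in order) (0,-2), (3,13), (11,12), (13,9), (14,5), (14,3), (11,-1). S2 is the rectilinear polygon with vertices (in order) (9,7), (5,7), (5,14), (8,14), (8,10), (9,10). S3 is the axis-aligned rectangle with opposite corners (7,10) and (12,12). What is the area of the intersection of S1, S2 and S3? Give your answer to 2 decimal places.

2.00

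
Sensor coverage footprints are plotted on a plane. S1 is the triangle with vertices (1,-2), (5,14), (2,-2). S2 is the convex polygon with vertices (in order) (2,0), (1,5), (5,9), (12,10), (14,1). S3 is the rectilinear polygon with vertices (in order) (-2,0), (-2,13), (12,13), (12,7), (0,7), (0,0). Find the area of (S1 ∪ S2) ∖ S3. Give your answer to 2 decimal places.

79.69

|S1 ∪ S2| = 100.4408.
|(S1 ∪ S2) ∩ S3| = 20.7508.
|(S1 ∪ S2) ∖ S3| = 100.4408 − 20.7508 = 79.69.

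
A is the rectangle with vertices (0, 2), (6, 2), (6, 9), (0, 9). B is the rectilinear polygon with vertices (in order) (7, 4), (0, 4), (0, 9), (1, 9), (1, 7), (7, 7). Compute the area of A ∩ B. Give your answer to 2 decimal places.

The intersection is the polygon with vertices (6,4), (0,4), (0,9), (1,9), (1,7), (6,7).
By the shoelace formula its area is 20.00.

20.00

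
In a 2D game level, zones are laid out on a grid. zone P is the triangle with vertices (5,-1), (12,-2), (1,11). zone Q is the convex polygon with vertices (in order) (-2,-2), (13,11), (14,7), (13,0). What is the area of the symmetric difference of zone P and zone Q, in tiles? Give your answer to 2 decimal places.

82.79

|zone P| = 40, |zone Q| = 88, |zone P∩zone Q| = 22.6029.
|zone P △ zone Q| = |zone P| + |zone Q| − 2·|zone P∩zone Q| = 40 + 88 − 45.2058 = 82.79.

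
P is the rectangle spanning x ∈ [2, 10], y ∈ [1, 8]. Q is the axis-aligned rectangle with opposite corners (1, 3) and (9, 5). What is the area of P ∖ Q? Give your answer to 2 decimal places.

|P∩Q|: x∈[2,9], y∈[3,5] → 7·2 = 14.
|P| = 56.
|P ∖ Q| = |P| − |P∩Q| = 56 − 14 = 42.00.

42.00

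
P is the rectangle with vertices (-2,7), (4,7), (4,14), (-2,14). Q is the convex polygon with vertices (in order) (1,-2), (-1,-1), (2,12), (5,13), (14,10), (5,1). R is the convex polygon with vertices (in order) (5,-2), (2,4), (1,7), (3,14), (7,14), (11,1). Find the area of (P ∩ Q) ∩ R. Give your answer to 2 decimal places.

The region (P ∩ Q) ∩ R is the polygon with vertices (1,7), (2.474,12.158), (4,12.667), (4,7).
By the shoelace formula its area is 12.06.

12.06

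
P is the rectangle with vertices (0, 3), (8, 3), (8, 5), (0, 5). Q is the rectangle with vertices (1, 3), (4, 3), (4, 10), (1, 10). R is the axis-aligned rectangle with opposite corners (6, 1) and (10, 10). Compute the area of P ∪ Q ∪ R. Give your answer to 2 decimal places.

By inclusion–exclusion:
Individual areas: |P| = 16, |Q| = 21, |R| = 36.
|P∩Q|: x∈[1,4], y∈[3,5] → 3·2 = 6.
|P∩R|: x∈[6,8], y∈[3,5] → 2·2 = 4.
|Q∩R| = 0 (no overlap).
|P∩Q∩R| = 0.
|P ∪ Q ∪ R| = 73 − 10 + 0 = 63.00.

63.00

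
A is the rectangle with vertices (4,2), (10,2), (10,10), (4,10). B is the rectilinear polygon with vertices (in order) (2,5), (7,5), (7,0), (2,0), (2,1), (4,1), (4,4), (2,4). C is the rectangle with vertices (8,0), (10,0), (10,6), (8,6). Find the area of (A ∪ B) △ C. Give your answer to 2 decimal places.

|A ∪ B| = 58.
|(A ∪ B) ∩ C| = 8.
|(A ∪ B) △ C| = 58 + 12 − 16 = 54.00.

54.00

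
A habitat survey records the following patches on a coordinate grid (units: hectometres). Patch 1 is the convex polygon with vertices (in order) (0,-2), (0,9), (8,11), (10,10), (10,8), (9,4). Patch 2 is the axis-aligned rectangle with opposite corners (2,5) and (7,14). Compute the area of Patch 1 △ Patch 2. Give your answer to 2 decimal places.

|Patch 1| = 86, |Patch 2| = 45, |Patch 1∩Patch 2| = 25.625.
|Patch 1 △ Patch 2| = |Patch 1| + |Patch 2| − 2·|Patch 1∩Patch 2| = 86 + 45 − 51.25 = 79.75.

79.75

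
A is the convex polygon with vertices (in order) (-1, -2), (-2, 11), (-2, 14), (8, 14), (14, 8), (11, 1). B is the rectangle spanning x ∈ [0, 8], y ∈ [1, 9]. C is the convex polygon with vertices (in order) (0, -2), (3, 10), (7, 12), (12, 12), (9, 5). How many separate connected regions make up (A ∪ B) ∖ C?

(A ∪ B) ∖ C splits into 2 disjoint pieces (area 71.3667, area 47.0842).

2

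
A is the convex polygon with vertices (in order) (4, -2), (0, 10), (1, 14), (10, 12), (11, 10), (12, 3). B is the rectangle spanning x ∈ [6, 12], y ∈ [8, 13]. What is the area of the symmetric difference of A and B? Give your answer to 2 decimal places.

|A| = 126.5, |B| = 30, |A∩B| = 21.0635.
|A △ B| = |A| + |B| − 2·|A∩B| = 126.5 + 30 − 42.127 = 114.37.

114.37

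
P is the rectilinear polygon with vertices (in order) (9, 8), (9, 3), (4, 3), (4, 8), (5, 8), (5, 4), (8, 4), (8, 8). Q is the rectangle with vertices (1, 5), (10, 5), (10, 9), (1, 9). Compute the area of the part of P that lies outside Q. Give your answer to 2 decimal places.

|P| = 13, |P∩Q| = 6.
|P ∖ Q| = |P| − |P∩Q| = 13 − 6 = 7.00.

7.00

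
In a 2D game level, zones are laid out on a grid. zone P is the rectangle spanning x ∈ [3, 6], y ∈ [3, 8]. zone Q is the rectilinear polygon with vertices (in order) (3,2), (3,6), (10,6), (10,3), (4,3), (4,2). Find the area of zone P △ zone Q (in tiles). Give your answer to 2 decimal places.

19.00

|zone P| = 15, |zone Q| = 22, |zone P∩zone Q| = 9.
|zone P △ zone Q| = |zone P| + |zone Q| − 2·|zone P∩zone Q| = 15 + 22 − 18 = 19.00.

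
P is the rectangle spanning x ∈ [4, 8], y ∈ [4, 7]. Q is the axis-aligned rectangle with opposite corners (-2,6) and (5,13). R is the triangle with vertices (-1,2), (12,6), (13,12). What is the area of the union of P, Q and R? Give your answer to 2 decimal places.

87.39

By inclusion–exclusion:
Individual areas: |P| = 12, |Q| = 49, |R| = 37.
|P∩Q|: x∈[4,5], y∈[6,7] → 1·1 = 1.
|P∩R| = 9.6099.
|Q∩R| = 0.0571.
|P∩Q∩R| = 0.0571.
|P ∪ Q ∪ R| = 98 − 10.667 + 0.0571 = 87.39.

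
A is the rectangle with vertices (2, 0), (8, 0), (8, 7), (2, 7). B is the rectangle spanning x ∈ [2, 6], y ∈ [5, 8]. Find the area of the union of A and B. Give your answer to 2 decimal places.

46.00

By inclusion–exclusion:
Individual areas: |A| = 42, |B| = 12.
|A∩B|: x∈[2,6], y∈[5,7] → 4·2 = 8.
|A ∪ B| = 54 − 8 = 46.00.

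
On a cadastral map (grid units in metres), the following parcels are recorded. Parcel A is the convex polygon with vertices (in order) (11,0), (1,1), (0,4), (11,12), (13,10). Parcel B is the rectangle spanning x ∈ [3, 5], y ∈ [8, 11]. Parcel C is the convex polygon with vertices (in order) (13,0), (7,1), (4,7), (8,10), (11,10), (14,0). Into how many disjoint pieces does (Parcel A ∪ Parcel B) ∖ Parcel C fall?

3

(Parcel A ∪ Parcel B) ∖ Parcel C splits into 3 disjoint pieces (area 28.9941, area 8.75, area 6).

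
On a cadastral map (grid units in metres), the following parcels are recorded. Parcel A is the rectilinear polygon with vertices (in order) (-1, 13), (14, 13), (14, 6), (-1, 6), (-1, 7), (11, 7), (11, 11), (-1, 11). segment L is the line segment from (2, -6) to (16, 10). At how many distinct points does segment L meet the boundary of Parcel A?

2

The segment meets the boundary at (14,7.714), (12.5,6).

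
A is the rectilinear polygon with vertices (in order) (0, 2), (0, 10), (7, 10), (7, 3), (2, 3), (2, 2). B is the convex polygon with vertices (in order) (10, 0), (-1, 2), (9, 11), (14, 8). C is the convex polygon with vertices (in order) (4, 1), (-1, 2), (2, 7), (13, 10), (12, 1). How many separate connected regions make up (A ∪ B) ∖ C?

3

(A ∪ B) ∖ C splits into 3 disjoint pieces (area 26.3562, area 2.3408, area 3).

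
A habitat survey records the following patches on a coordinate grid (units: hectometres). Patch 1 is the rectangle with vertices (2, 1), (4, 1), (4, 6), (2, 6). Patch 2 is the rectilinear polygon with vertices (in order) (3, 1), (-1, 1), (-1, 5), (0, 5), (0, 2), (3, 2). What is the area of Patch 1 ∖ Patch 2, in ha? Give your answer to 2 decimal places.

|Patch 1| = 10, |Patch 1∩Patch 2| = 1.
|Patch 1 ∖ Patch 2| = |Patch 1| − |Patch 1∩Patch 2| = 10 − 1 = 9.00.

9.00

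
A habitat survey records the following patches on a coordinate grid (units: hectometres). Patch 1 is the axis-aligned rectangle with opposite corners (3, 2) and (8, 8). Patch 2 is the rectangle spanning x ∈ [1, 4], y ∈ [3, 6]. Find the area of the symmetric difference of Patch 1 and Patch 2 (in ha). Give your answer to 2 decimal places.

|Patch 1∩Patch 2|: x∈[3,4], y∈[3,6] → 1·3 = 3.
|Patch 1 △ Patch 2| = |Patch 1| + |Patch 2| − 2·|Patch 1∩Patch 2| = 30 + 9 − 6 = 33.00.

33.00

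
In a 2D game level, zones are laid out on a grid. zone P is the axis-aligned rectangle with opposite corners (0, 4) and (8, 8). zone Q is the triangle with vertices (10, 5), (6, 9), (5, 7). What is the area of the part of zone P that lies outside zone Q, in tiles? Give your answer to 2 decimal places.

|zone P| = 32, |zone P∩zone Q| = 4.05.
|zone P ∖ zone Q| = |zone P| − |zone P∩zone Q| = 32 − 4.05 = 27.95.

27.95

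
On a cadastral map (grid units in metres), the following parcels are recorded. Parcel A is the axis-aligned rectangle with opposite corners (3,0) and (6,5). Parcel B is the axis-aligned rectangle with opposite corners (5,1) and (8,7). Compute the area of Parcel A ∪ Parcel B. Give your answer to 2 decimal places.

By inclusion–exclusion:
Individual areas: |Parcel A| = 15, |Parcel B| = 18.
|Parcel A∩Parcel B|: x∈[5,6], y∈[1,5] → 1·4 = 4.
|Parcel A ∪ Parcel B| = 33 − 4 = 29.00.

29.00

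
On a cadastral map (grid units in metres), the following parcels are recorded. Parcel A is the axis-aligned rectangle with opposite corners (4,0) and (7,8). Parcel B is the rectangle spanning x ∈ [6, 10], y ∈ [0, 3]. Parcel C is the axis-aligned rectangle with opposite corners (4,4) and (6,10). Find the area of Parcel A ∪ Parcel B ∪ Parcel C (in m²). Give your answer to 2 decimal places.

37.00

By inclusion–exclusion:
Individual areas: |Parcel A| = 24, |Parcel B| = 12, |Parcel C| = 12.
|Parcel A∩Parcel B|: x∈[6,7], y∈[0,3] → 1·3 = 3.
|Parcel A∩Parcel C|: x∈[4,6], y∈[4,8] → 2·4 = 8.
|Parcel B∩Parcel C| = 0 (no overlap).
|Parcel A∩Parcel B∩Parcel C| = 0.
|Parcel A ∪ Parcel B ∪ Parcel C| = 48 − 11 + 0 = 37.00.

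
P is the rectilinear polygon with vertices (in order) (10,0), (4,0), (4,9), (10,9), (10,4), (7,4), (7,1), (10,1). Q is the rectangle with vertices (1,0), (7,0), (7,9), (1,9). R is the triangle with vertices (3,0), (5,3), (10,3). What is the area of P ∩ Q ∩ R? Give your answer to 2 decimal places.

The intersection is the polygon with vertices (4,1.5), (5,3), (7,3), (7,1.714), (4,0.429).
By the shoelace formula its area is 5.04.

5.04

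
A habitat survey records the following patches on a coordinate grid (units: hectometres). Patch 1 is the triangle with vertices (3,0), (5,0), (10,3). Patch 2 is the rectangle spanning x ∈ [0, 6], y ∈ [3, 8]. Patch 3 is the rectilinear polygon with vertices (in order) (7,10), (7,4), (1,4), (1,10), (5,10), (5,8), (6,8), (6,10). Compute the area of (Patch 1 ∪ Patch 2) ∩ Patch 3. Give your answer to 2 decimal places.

The region (Patch 1 ∪ Patch 2) ∩ Patch 3 is the polygon with vertices (5,8), (6,8), (6,4), (1,4), (1,8).
By the shoelace formula its area is 20.00.

20.00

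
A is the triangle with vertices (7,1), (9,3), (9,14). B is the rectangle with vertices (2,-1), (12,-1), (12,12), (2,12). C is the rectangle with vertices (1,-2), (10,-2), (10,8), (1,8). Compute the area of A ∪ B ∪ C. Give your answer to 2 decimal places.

148.31

By inclusion–exclusion:
Individual areas: |A| = 11, |B| = 130, |C| = 90.
|A∩B| = 10.6923.
|A∩C| = 8.2308.
|B∩C|: x∈[2,10], y∈[-1,8] → 8·9 = 72.
|A∩B∩C| = 8.2308.
|A ∪ B ∪ C| = 231 − 90.9231 + 8.2308 = 148.31.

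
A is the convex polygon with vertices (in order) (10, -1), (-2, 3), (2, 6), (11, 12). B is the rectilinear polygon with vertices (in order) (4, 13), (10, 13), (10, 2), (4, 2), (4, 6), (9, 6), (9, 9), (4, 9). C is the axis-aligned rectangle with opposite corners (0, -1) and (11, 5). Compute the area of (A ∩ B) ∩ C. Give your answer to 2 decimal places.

The region (A ∩ B) ∩ C is the polygon with vertices (10,2), (4,2), (4,5), (10,5).
By the shoelace formula its area is 18.00.

18.00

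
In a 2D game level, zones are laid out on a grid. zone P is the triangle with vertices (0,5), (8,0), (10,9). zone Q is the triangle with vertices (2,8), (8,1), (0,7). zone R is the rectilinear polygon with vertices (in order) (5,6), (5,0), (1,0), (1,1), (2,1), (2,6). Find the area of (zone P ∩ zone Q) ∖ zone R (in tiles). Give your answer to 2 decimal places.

2.13

|zone P ∩ zone Q| = 5.9944.
|(zone P ∩ zone Q) ∩ zone R| = 3.8607.
|(zone P ∩ zone Q) ∖ zone R| = 5.9944 − 3.8607 = 2.13.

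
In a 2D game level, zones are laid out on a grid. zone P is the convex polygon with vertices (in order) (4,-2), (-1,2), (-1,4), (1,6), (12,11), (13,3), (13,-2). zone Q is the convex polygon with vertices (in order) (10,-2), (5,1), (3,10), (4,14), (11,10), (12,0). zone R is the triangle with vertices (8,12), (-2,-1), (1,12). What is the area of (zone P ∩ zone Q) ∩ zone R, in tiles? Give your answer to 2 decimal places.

0.39

The region (zone P ∩ zone Q) ∩ zone R is the polygon with vertices (3.624,7.193), (4.667,7.667), (3.776,6.509).
By the shoelace formula its area is 0.39.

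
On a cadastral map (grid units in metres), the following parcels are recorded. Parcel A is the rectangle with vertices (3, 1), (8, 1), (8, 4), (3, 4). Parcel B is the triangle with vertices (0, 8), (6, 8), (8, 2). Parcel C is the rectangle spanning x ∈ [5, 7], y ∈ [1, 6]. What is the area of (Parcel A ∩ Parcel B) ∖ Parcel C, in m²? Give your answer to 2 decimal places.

0.96

|Parcel A ∩ Parcel B| = 2.
|(Parcel A ∩ Parcel B) ∩ Parcel C| = 1.0417.
|(Parcel A ∩ Parcel B) ∖ Parcel C| = 2 − 1.0417 = 0.96.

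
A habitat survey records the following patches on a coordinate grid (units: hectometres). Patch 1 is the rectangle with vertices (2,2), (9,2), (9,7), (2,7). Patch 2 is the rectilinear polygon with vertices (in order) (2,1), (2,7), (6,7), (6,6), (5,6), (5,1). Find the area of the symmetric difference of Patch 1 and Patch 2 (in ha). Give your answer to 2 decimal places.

22.00

|Patch 1| = 35, |Patch 2| = 19, |Patch 1∩Patch 2| = 16.
|Patch 1 △ Patch 2| = |Patch 1| + |Patch 2| − 2·|Patch 1∩Patch 2| = 35 + 19 − 32 = 22.00.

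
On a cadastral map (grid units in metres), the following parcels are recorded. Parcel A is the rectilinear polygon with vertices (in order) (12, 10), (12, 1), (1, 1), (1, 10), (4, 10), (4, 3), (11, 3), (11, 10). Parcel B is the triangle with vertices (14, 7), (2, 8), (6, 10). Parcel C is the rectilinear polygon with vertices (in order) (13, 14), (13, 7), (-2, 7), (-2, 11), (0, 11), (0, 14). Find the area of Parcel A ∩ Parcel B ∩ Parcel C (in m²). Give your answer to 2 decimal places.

1.90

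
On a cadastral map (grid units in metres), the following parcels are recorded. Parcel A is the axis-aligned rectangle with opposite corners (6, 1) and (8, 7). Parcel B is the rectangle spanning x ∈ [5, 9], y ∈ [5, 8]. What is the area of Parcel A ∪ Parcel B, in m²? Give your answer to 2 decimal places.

By inclusion–exclusion:
Individual areas: |Parcel A| = 12, |Parcel B| = 12.
|Parcel A∩Parcel B|: x∈[6,8], y∈[5,7] → 2·2 = 4.
|Parcel A ∪ Parcel B| = 24 − 4 = 20.00.

20.00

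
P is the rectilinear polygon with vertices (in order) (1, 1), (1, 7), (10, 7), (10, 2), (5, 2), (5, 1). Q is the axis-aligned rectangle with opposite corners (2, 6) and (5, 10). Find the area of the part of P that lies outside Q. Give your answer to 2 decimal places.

46.00

|P| = 49, |P∩Q| = 3.
|P ∖ Q| = |P| − |P∩Q| = 49 − 3 = 46.00.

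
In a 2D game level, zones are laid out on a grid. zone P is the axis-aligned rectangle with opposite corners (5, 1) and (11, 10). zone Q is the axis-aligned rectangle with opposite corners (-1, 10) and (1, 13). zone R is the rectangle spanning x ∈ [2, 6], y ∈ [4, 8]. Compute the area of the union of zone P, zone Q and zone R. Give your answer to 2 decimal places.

72.00

By inclusion–exclusion:
Individual areas: |zone P| = 54, |zone Q| = 6, |zone R| = 16.
|zone P∩zone Q| = 0 (no overlap).
|zone P∩zone R|: x∈[5,6], y∈[4,8] → 1·4 = 4.
|zone Q∩zone R| = 0 (no overlap).
|zone P∩zone Q∩zone R| = 0.
|zone P ∪ zone Q ∪ zone R| = 76 − 4 + 0 = 72.00.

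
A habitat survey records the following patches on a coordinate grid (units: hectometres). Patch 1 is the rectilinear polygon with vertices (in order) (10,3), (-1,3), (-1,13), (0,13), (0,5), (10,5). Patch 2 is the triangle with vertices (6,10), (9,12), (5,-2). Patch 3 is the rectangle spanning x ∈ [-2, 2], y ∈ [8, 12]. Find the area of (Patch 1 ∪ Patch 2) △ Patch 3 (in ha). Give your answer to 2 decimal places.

|Patch 1 ∪ Patch 2| = 44.5714.
|(Patch 1 ∪ Patch 2) ∩ Patch 3| = 4.
|(Patch 1 ∪ Patch 2) △ Patch 3| = 44.5714 + 16 − 8 = 52.57.

52.57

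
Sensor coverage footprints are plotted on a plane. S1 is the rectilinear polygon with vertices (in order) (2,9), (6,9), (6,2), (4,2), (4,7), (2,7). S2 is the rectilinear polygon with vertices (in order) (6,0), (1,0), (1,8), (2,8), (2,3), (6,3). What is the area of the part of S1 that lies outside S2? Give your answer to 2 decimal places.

16.00

|S1| = 18, |S1∩S2| = 2.
|S1 ∖ S2| = |S1| − |S1∩S2| = 18 − 2 = 16.00.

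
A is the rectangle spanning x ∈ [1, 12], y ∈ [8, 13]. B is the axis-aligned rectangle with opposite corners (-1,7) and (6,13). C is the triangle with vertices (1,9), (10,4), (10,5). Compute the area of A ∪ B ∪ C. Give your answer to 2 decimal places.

By inclusion–exclusion:
Individual areas: |A| = 55, |B| = 42, |C| = 4.5.
|A∩B|: x∈[1,6], y∈[8,13] → 5·5 = 25.
|A∩C| = 0.225.
|B∩C| = 0.9.
|A∩B∩C| = 0.225.
|A ∪ B ∪ C| = 101.5 − 26.125 + 0.225 = 75.60.

75.60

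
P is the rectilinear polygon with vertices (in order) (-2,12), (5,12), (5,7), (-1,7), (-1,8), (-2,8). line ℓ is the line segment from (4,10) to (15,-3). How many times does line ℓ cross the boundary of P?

The segment meets the boundary at (5,8.818).

1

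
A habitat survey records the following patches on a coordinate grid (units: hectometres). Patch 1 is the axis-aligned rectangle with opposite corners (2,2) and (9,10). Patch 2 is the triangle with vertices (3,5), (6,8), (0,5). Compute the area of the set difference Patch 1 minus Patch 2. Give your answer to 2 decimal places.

|Patch 1| = 56, |Patch 1∩Patch 2| = 3.5.
|Patch 1 ∖ Patch 2| = |Patch 1| − |Patch 1∩Patch 2| = 56 − 3.5 = 52.50.

52.50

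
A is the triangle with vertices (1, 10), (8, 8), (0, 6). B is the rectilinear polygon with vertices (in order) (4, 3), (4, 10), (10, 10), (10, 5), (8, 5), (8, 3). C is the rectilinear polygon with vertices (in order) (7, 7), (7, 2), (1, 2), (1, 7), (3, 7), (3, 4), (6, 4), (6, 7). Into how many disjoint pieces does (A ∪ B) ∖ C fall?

1

(A ∪ B) ∖ C is a single connected region.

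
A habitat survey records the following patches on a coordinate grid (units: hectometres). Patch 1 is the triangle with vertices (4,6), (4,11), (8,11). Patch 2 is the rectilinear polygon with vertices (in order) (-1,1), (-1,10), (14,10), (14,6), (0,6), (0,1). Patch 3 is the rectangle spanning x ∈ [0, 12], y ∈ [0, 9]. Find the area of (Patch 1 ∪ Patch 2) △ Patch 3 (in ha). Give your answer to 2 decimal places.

|Patch 1 ∪ Patch 2| = 68.6.
|(Patch 1 ∪ Patch 2) ∩ Patch 3| = 36.
|(Patch 1 ∪ Patch 2) △ Patch 3| = 68.6 + 108 − 72 = 104.60.

104.60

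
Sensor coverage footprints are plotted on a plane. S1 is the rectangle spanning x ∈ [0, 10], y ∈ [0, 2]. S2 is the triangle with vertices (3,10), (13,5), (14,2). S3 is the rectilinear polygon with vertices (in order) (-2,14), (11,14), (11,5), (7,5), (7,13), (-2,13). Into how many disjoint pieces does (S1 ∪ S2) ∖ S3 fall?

(S1 ∪ S2) ∖ S3 splits into 3 disjoint pieces (area 20, area 5.6875, area 1.8182).

3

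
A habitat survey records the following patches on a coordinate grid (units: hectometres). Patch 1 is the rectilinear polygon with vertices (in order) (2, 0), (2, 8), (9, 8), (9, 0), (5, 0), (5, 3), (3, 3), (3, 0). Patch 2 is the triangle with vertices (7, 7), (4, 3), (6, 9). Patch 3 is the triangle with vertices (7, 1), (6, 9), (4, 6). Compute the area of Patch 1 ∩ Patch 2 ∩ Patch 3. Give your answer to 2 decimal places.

The intersection is the polygon with vertices (5,4.333), (4.643,4.929), (5.667,8), (6.125,8), (6.357,6.143).
By the shoelace formula its area is 3.16.

3.16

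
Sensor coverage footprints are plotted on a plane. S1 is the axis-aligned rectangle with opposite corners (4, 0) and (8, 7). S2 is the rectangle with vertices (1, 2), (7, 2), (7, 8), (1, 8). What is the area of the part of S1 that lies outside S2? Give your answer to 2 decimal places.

13.00

|S1∩S2|: x∈[4,7], y∈[2,7] → 3·5 = 15.
|S1| = 28.
|S1 ∖ S2| = |S1| − |S1∩S2| = 28 − 15 = 13.00.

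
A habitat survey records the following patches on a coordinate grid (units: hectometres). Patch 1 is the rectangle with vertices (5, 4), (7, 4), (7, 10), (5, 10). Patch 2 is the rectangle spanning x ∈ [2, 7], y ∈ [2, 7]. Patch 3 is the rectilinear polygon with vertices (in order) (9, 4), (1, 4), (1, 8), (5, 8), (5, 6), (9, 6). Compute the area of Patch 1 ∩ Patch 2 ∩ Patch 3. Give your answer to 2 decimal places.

4.00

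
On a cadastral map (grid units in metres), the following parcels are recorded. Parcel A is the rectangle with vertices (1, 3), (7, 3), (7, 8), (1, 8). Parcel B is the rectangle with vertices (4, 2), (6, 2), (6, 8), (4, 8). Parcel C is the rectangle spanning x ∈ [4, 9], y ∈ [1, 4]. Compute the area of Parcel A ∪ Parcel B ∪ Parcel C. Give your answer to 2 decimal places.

By inclusion–exclusion:
Individual areas: |Parcel A| = 30, |Parcel B| = 12, |Parcel C| = 15.
|Parcel A∩Parcel B|: x∈[4,6], y∈[3,8] → 2·5 = 10.
|Parcel A∩Parcel C|: x∈[4,7], y∈[3,4] → 3·1 = 3.
|Parcel B∩Parcel C|: x∈[4,6], y∈[2,4] → 2·2 = 4.
|Parcel A∩Parcel B∩Parcel C| = 2.
|Parcel A ∪ Parcel B ∪ Parcel C| = 57 − 17 + 2 = 42.00.

42.00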